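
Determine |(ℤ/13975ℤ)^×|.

13975 = 5**2 · 13 · 43.
φ(13975) = 13975 · (1 − 1/5) · (1 − 1/13) · (1 − 1/43)
       = 13975 · 2016/2795 = 10080.

10080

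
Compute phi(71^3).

352870

φ(357911) = 357911 · (1 − 1/71)
       = 357911 · 70/71 = 352870.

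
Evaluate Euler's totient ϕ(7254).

7254 = 2 · 3**2 · 13 · 31.
φ(7254) = 7254 · (1 − 1/2) · (1 − 1/3) · (1 − 1/13) · (1 − 1/31)
       = 7254 · 720/2418 = 2160.

2160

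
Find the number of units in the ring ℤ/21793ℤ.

19440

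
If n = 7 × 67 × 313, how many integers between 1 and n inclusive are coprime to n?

123552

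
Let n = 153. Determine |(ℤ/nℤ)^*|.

96

153 = 3**2 × 17.
φ(3^2) = 3^2 − 3^1 = 9 − 3 = 6.
φ(17) = 17 − 1 = 16.
Multiply: 6 · 16 = 96.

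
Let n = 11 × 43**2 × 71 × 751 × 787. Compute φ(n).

745245900000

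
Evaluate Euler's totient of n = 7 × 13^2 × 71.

65520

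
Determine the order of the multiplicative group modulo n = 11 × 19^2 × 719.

φ(2855149) = 2855149 · (1 − 1/11) · (1 − 1/19) · (1 − 1/719)
       = 2855149 · 129240/150271 = 2455560.

2455560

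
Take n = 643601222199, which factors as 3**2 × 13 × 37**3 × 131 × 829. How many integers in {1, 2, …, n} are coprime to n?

φ(3^2) = 3^2 − 3^1 = 9 − 3 = 6.
φ(13) = 13 − 1 = 12.
φ(37^3) = 37^3 − 37^2 = 50653 − 1369 = 49284.
φ(131) = 131 − 1 = 130.
φ(829) = 829 − 1 = 828.
Multiply: 6 · 12 · 49284 · 130 · 828 = 381954942720.

381954942720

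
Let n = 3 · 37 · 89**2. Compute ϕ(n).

563904

φ(3) = 3 − 1 = 2.
φ(37) = 37 − 1 = 36.
φ(89^2) = 89^2 − 89^1 = 7921 − 89 = 7832.
φ(879231) = 2 × 36 × 7832 = 563904.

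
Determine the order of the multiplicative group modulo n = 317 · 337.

106176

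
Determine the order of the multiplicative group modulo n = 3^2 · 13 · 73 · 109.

559872

φ(3^2) = 3^2 − 3^1 = 9 − 3 = 6.
φ(13) = 13 − 1 = 12.
φ(73) = 73 − 1 = 72.
φ(109) = 109 − 1 = 108.
Since φ is multiplicative, φ(930969) = 6 · 12 · 72 · 108 = 559872.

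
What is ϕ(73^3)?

383688

φ(389017) = 389017 · (1 − 1/73)
       = 389017 · 72/73 = 383688.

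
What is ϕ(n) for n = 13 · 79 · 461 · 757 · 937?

304671144960

φ(13) = 13 − 1 = 12.
φ(79) = 79 − 1 = 78.
φ(461) = 461 − 1 = 460.
φ(757) = 757 − 1 = 756.
φ(937) = 937 − 1 = 936.
Multiply: 12 · 78 · 460 · 756 · 936 = 304671144960.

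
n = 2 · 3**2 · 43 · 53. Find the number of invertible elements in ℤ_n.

φ(2) = 2 − 1 = 1.
φ(3^2) = 3^2 − 3^1 = 9 − 3 = 6.
φ(43) = 43 − 1 = 42.
φ(53) = 53 − 1 = 52.
Multiply: 1 · 6 · 42 · 52 = 13104.

13104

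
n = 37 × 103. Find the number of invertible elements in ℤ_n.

3672

φ(37) = 37 − 1 = 36.
φ(103) = 103 − 1 = 102.
Multiply: 36 · 102 = 3672.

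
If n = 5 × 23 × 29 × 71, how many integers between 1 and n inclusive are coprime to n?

172480

φ(236785) = 236785 · (1 − 1/5) · (1 − 1/23) · (1 − 1/29) · (1 − 1/71)
       = 236785 · 172480/236785 = 172480.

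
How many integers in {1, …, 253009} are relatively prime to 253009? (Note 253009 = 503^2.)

252506

φ(253009) = 253009 · (1 − 1/503)
       = 253009 · 502/503 = 252506.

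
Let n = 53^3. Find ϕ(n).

146068

φ(148877) = 148877 · (1 − 1/53)
       = 148877 · 52/53 = 146068.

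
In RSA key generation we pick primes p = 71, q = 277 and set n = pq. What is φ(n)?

φ(pq) = (p−1)(q−1) = 70 · 276 = 19320.

19320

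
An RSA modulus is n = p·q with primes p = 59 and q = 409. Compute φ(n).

φ(n) = (p − 1)(q − 1) = (59−1)(409−1) = 58·408 = 23664.

23664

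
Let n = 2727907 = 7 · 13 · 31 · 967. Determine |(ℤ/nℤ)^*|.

2086560

φ(7) = 7 − 1 = 6.
φ(13) = 13 − 1 = 12.
φ(31) = 31 − 1 = 30.
φ(967) = 967 − 1 = 966.
Multiply: 6 · 12 · 30 · 966 = 2086560.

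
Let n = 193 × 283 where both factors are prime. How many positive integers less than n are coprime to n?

54144

φ(54619) = 54619 · (1 − 1/193) · (1 − 1/283)
       = 54619 · 54144/54619 = 54144.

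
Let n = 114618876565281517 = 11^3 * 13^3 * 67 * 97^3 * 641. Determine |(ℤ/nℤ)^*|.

93625021852876800

φ(11^3) = 11^2·(11−1) = 121·10 = 1210.
φ(13^3) = 13^2·(13−1) = 169·12 = 2028.
φ(67) = 67 − 1 = 66.
φ(97^3) = 97^2·(97−1) = 9409·96 = 903264.
φ(641) = 641 − 1 = 640.
Multiply: 1210 · 2028 · 66 · 903264 · 640 = 93625021852876800.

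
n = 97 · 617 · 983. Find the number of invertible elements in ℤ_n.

φ(97) = 97 − 1 = 96.
φ(617) = 617 − 1 = 616.
φ(983) = 983 − 1 = 982.
Multiply: 96 · 616 · 982 = 58071552.

58071552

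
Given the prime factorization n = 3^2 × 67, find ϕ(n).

φ(603) = 603 · (1 − 1/3) · (1 − 1/67)
       = 603 · 132/201 = 396.

396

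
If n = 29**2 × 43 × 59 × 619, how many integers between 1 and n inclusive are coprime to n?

φ(29^2) = 29^1·(29−1) = 29·28 = 812.
φ(43) = 43 − 1 = 42.
φ(59) = 59 − 1 = 58.
φ(619) = 619 − 1 = 618.
Since φ is multiplicative, φ(1320708923) = 812 · 42 · 58 · 618 = 1222423776.

1222423776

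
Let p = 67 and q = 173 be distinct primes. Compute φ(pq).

For distinct primes, φ(pq) = (p−1)(q−1) = 66 × 172 = 11352.

11352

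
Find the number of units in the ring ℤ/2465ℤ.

1792

Prime factorization: 2465 = 5 * 17 * 29.
φ(5) = 5 − 1 = 4.
φ(17) = 17 − 1 = 16.
φ(29) = 29 − 1 = 28.
Since φ is multiplicative, φ(2465) = 4 · 16 · 28 = 1792.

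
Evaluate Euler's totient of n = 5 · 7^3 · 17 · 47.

φ(5) = 5 − 1 = 4.
φ(7^3) = 7^3 − 7^2 = 343 − 49 = 294.
φ(17) = 17 − 1 = 16.
φ(47) = 47 − 1 = 46.
Multiply: 4 · 294 · 16 · 46 = 865536.

865536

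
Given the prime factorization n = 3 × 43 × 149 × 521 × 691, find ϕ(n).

4460601600

φ(3) = 3 − 1 = 2.
φ(43) = 43 − 1 = 42.
φ(149) = 149 − 1 = 148.
φ(521) = 521 − 1 = 520.
φ(691) = 691 − 1 = 690.
Since φ is multiplicative, φ(6919771431) = 2 · 42 · 148 · 520 · 690 = 4460601600.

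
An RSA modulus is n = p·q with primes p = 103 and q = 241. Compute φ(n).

24480

φ(pq) = (p−1)(q−1) = 102 · 240 = 24480.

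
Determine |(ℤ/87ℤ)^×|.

56

87 = 3 * 29.
φ(87) = 87 · (1 − 1/3) · (1 − 1/29)
       = 87 · 56/87 = 56.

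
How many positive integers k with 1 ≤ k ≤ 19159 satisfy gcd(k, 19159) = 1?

14784

Prime factorization: 19159 = 7^2 · 17 · 23.
φ(19159) = 19159 · (1 − 1/7) · (1 − 1/17) · (1 − 1/23)
       = 19159 · 2112/2737 = 14784.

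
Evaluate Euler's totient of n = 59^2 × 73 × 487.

φ(123753031) = 123753031 · (1 − 1/59) · (1 − 1/73) · (1 − 1/487)
       = 123753031 · 2029536/2097509 = 119742624.

119742624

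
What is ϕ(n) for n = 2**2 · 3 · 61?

φ(2^2) = 2^1·(2−1) = 2·1 = 2.
φ(3) = 3 − 1 = 2.
φ(61) = 61 − 1 = 60.
φ(732) = 2 × 2 × 60 = 240.

240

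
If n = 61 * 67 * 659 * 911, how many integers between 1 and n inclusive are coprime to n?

φ(2453626363) = 2453626363 · (1 − 1/61) · (1 − 1/67) · (1 − 1/659) · (1 − 1/911)
       = 2453626363 · 2371168800/2453626363 = 2371168800.

2371168800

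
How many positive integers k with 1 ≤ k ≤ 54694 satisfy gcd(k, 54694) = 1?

24640

54694 = 2 × 23 × 29 × 41.
φ(54694) = 54694 · (1 − 1/2) · (1 − 1/23) · (1 − 1/29) · (1 − 1/41)
       = 54694 · 24640/54694 = 24640.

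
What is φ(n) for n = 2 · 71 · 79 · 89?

480480

φ(2) = 2 − 1 = 1.
φ(71) = 71 − 1 = 70.
φ(79) = 79 − 1 = 78.
φ(89) = 89 − 1 = 88.
φ(998402) = 1 × 70 × 78 × 88 = 480480.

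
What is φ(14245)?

First factor: 14245 = 5 × 7 × 11 × 37.
φ(14245) = 14245 · (1 − 1/5) · (1 − 1/7) · (1 − 1/11) · (1 − 1/37)
       = 14245 · 8640/14245 = 8640.

8640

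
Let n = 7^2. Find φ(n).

42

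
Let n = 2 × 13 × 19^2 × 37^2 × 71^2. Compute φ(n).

27168644160

φ(2) = 2 − 1 = 1.
φ(13) = 13 − 1 = 12.
φ(19^2) = 19^1·(19−1) = 19·18 = 342.
φ(37^2) = 37^1·(37−1) = 37·36 = 1332.
φ(71^2) = 71^2 − 71^1 = 5041 − 71 = 4970.
Multiply: 1 · 12 · 342 · 1332 · 4970 = 27168644160.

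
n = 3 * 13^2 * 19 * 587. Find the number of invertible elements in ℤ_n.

φ(3) = 3 − 1 = 2.
φ(13^2) = 13^2 − 13^1 = 169 − 13 = 156.
φ(19) = 19 − 1 = 18.
φ(587) = 587 − 1 = 586.
Since φ is multiplicative, φ(5654571) = 2 · 156 · 18 · 586 = 3290976.

3290976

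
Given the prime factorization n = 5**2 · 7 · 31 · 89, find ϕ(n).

316800

φ(5^2) = 5^2 − 5^1 = 25 − 5 = 20.
φ(7) = 7 − 1 = 6.
φ(31) = 31 − 1 = 30.
φ(89) = 89 − 1 = 88.
Since φ is multiplicative, φ(482825) = 20 · 6 · 30 · 88 = 316800.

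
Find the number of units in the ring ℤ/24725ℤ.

18480

First factor: 24725 = 5^2 × 23 × 43.
φ(5^2) = 5^2 − 5^1 = 25 − 5 = 20.
φ(23) = 23 − 1 = 22.
φ(43) = 43 − 1 = 42.
Multiply: 20 · 22 · 42 = 18480.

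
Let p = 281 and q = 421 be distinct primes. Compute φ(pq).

117600

φ(281) = 281 − 1 = 280.
φ(421) = 421 − 1 = 420.
φ(118301) = 280 × 420 = 117600.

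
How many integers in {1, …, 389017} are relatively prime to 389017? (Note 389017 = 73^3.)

383688

φ(389017) = 389017 · (1 − 1/73)
       = 389017 · 72/73 = 383688.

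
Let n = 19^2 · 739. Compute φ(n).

252396

φ(19^2) = 19^2 − 19^1 = 361 − 19 = 342.
φ(739) = 739 − 1 = 738.
Since φ is multiplicative, φ(266779) = 342 · 738 = 252396.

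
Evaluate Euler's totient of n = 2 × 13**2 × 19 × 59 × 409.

66448512

φ(2) = 2 − 1 = 1.
φ(13^2) = 13^2 − 13^1 = 169 − 13 = 156.
φ(19) = 19 − 1 = 18.
φ(59) = 59 − 1 = 58.
φ(409) = 409 − 1 = 408.
Multiply: 1 · 156 · 18 · 58 · 408 = 66448512.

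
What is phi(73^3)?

383688

φ(389017) = 389017 · (1 − 1/73)
       = 389017 · 72/73 = 383688.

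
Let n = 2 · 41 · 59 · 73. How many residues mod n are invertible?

167040

φ(353174) = 353174 · (1 − 1/2) · (1 − 1/41) · (1 − 1/59) · (1 − 1/73)
       = 353174 · 167040/353174 = 167040.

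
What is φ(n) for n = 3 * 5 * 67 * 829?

437184

φ(3) = 3 − 1 = 2.
φ(5) = 5 − 1 = 4.
φ(67) = 67 − 1 = 66.
φ(829) = 829 − 1 = 828.
Since φ is multiplicative, φ(833145) = 2 · 4 · 66 · 828 = 437184.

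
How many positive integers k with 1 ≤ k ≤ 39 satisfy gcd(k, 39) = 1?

Prime factorization: 39 = 3 · 13.
φ(3) = 3 − 1 = 2.
φ(13) = 13 − 1 = 12.
φ(39) = 2 × 12 = 24.

24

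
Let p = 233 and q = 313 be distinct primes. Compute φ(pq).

72384

φ(n) = (p − 1)(q − 1) = (233−1)(313−1) = 232·312 = 72384.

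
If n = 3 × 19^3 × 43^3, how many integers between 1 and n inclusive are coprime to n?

1009243368

φ(1636015539) = 1636015539 · (1 − 1/3) · (1 − 1/19) · (1 − 1/43)
       = 1636015539 · 1512/2451 = 1009243368.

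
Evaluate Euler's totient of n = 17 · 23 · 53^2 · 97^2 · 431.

3884483665920

φ(17) = 17 − 1 = 16.
φ(23) = 23 − 1 = 22.
φ(53^2) = 53^1·(53−1) = 53·52 = 2756.
φ(97^2) = 97^2 − 97^1 = 9409 − 97 = 9312.
φ(431) = 431 − 1 = 430.
Since φ is multiplicative, φ(4453989976001) = 16 · 22 · 2756 · 9312 · 430 = 3884483665920.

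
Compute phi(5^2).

20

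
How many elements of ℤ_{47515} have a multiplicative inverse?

32256

First factor: 47515 = 5 * 13 * 17 * 43.
φ(47515) = 47515 · (1 − 1/5) · (1 − 1/13) · (1 − 1/17) · (1 − 1/43)
       = 47515 · 32256/47515 = 32256.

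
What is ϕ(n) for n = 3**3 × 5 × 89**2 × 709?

399244032

φ(3^3) = 3^2·(3−1) = 9·2 = 18.
φ(5) = 5 − 1 = 4.
φ(89^2) = 89^1·(89−1) = 89·88 = 7832.
φ(709) = 709 − 1 = 708.
φ(758158515) = 18 × 4 × 7832 × 708 = 399244032.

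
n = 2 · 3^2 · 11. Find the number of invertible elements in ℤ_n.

60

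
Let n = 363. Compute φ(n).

220

363 = 3 · 11^2.
φ(3) = 3 − 1 = 2.
φ(11^2) = 11^1·(11−1) = 11·10 = 110.
Multiply: 2 · 110 = 220.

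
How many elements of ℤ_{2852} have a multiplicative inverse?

First factor: 2852 = 2**2 · 23 · 31.
φ(2^2) = 2^2 − 2^1 = 4 − 2 = 2.
φ(23) = 23 − 1 = 22.
φ(31) = 31 − 1 = 30.
φ(2852) = 2 × 22 × 30 = 1320.

1320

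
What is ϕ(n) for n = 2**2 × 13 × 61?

1440

φ(2^2) = 2^2 − 2^1 = 4 − 2 = 2.
φ(13) = 13 − 1 = 12.
φ(61) = 61 − 1 = 60.
Since φ is multiplicative, φ(3172) = 2 · 12 · 60 = 1440.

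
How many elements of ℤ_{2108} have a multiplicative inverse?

960

Prime factorization: 2108 = 2^2 * 17 * 31.
φ(2108) = 2108 · (1 − 1/2) · (1 − 1/17) · (1 − 1/31)
       = 2108 · 480/1054 = 960.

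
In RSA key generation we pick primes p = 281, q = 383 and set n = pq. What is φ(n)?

106960

φ(pq) = (p−1)(q−1) = 280 · 382 = 106960.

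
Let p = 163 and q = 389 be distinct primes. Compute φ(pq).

φ(63407) = 63407 · (1 − 1/163) · (1 − 1/389)
       = 63407 · 62856/63407 = 62856.

62856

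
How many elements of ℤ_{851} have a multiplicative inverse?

Prime factorization: 851 = 23 · 37.
φ(23) = 23 − 1 = 22.
φ(37) = 37 − 1 = 36.
Since φ is multiplicative, φ(851) = 22 · 36 = 792.

792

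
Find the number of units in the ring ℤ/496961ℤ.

422400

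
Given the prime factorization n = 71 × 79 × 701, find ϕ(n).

3822000

φ(71) = 71 − 1 = 70.
φ(79) = 79 − 1 = 78.
φ(701) = 701 − 1 = 700.
φ(3931909) = 70 × 78 × 700 = 3822000.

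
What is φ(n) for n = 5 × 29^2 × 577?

1870848

φ(2426285) = 2426285 · (1 − 1/5) · (1 − 1/29) · (1 − 1/577)
       = 2426285 · 64512/83665 = 1870848.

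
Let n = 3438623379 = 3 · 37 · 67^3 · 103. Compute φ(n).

φ(3) = 3 − 1 = 2.
φ(37) = 37 − 1 = 36.
φ(67^3) = 67^3 − 67^2 = 300763 − 4489 = 296274.
φ(103) = 103 − 1 = 102.
Multiply: 2 · 36 · 296274 · 102 = 2175836256.

2175836256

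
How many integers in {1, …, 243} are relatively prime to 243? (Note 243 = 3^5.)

φ(3^5) = 3^4·(3−1) = 81·2 = 162.

162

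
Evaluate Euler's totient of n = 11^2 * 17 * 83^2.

11978560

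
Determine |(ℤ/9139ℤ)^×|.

7776

9139 = 13 · 19 · 37.
φ(9139) = 9139 · (1 − 1/13) · (1 − 1/19) · (1 − 1/37)
       = 9139 · 7776/9139 = 7776.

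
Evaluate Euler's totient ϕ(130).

48

Factor 130: 130 = 2 * 5 * 13.
φ(2) = 2 − 1 = 1.
φ(5) = 5 − 1 = 4.
φ(13) = 13 − 1 = 12.
Since φ is multiplicative, φ(130) = 1 · 4 · 12 = 48.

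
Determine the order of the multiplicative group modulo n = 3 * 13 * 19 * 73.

φ(54093) = 54093 · (1 − 1/3) · (1 − 1/13) · (1 − 1/19) · (1 − 1/73)
       = 54093 · 31104/54093 = 31104.

31104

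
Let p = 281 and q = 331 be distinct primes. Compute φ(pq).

For distinct primes, φ(pq) = (p−1)(q−1) = 280 × 330 = 92400.

92400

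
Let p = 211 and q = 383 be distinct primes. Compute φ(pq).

80220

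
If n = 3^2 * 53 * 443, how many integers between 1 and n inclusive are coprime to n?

137904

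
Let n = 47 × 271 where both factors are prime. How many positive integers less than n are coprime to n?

12420

φ(pq) = (p−1)(q−1) = 46 · 270 = 12420.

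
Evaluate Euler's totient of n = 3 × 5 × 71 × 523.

292320

φ(556995) = 556995 · (1 − 1/3) · (1 − 1/5) · (1 − 1/71) · (1 − 1/523)
       = 556995 · 292320/556995 = 292320.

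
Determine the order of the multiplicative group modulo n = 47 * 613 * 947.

26631792

φ(27284017) = 27284017 · (1 − 1/47) · (1 − 1/613) · (1 − 1/947)
       = 27284017 · 26631792/27284017 = 26631792.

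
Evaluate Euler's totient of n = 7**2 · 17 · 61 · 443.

17821440

φ(22510159) = 22510159 · (1 − 1/7) · (1 − 1/17) · (1 − 1/61) · (1 − 1/443)
       = 22510159 · 2545920/3215737 = 17821440.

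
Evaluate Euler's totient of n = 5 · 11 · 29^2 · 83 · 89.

234375680

φ(341685685) = 341685685 · (1 − 1/5) · (1 − 1/11) · (1 − 1/29) · (1 − 1/83) · (1 − 1/89)
       = 341685685 · 8081920/11782265 = 234375680.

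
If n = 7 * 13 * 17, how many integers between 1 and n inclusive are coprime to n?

1152

φ(7) = 7 − 1 = 6.
φ(13) = 13 − 1 = 12.
φ(17) = 17 − 1 = 16.
φ(1547) = 6 × 12 × 16 = 1152.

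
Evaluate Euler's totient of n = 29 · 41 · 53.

58240

φ(63017) = 63017 · (1 − 1/29) · (1 − 1/41) · (1 − 1/53)
       = 63017 · 58240/63017 = 58240.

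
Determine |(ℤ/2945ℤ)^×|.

Factor 2945: 2945 = 5 * 19 * 31.
φ(5) = 5 − 1 = 4.
φ(19) = 19 − 1 = 18.
φ(31) = 31 − 1 = 30.
Multiply: 4 · 18 · 30 = 2160.

2160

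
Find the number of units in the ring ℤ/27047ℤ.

27047 = 17 * 37 * 43.
φ(17) = 17 − 1 = 16.
φ(37) = 37 − 1 = 36.
φ(43) = 43 − 1 = 42.
Multiply: 16 · 36 · 42 = 24192.

24192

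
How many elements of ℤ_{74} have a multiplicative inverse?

36

Prime factorization: 74 = 2 * 37.
φ(2) = 2 − 1 = 1.
φ(37) = 37 − 1 = 36.
Since φ is multiplicative, φ(74) = 1 · 36 = 36.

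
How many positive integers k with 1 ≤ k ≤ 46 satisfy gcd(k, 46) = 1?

22

Factor 46: 46 = 2 × 23.
φ(2) = 2 − 1 = 1.
φ(23) = 23 − 1 = 22.
Multiply: 1 · 22 = 22.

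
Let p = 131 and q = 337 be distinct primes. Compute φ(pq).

43680

For distinct primes, φ(pq) = (p−1)(q−1) = 130 × 336 = 43680.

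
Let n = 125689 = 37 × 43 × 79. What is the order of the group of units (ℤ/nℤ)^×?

φ(125689) = 125689 · (1 − 1/37) · (1 − 1/43) · (1 − 1/79)
       = 125689 · 117936/125689 = 117936.

117936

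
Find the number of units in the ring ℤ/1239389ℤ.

Prime factorization: 1239389 = 19 * 37 * 41 * 43.
φ(1239389) = 1239389 · (1 − 1/19) · (1 − 1/37) · (1 − 1/41) · (1 − 1/43)
       = 1239389 · 1088640/1239389 = 1088640.

1088640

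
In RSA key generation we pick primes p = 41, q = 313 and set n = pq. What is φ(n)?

12480

For distinct primes, φ(pq) = (p−1)(q−1) = 40 × 312 = 12480.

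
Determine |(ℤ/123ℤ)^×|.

80

Prime factorization: 123 = 3 · 41.
φ(123) = 123 · (1 − 1/3) · (1 − 1/41)
       = 123 · 80/123 = 80.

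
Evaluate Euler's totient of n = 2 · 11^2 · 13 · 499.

657360

φ(1569854) = 1569854 · (1 − 1/2) · (1 − 1/11) · (1 − 1/13) · (1 − 1/499)
       = 1569854 · 59760/142714 = 657360.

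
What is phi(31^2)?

930

φ(31^2) = 31^1·(31−1) = 31·30 = 930.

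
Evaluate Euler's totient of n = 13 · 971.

11640

φ(12623) = 12623 · (1 − 1/13) · (1 − 1/971)
       = 12623 · 11640/12623 = 11640.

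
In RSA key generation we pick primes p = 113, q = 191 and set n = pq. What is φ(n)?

21280

φ(113) = 113 − 1 = 112.
φ(191) = 191 − 1 = 190.
Multiply: 112 · 190 = 21280.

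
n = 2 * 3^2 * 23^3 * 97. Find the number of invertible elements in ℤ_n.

φ(21243582) = 21243582 · (1 − 1/2) · (1 − 1/3) · (1 − 1/23) · (1 − 1/97)
       = 21243582 · 4224/13386 = 6703488.

6703488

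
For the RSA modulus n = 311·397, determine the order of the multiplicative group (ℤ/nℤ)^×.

φ(n) = (p − 1)(q − 1) = (311−1)(397−1) = 310·396 = 122760.

122760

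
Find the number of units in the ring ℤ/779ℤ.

Prime factorization: 779 = 19 × 41.
φ(19) = 19 − 1 = 18.
φ(41) = 41 − 1 = 40.
Multiply: 18 · 40 = 720.

720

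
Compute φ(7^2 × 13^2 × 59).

380016

φ(7^2) = 7^1·(7−1) = 7·6 = 42.
φ(13^2) = 13^1·(13−1) = 13·12 = 156.
φ(59) = 59 − 1 = 58.
Multiply: 42 · 156 · 58 = 380016.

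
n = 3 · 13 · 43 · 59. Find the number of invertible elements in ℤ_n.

φ(98943) = 98943 · (1 − 1/3) · (1 − 1/13) · (1 − 1/43) · (1 − 1/59)
       = 98943 · 58464/98943 = 58464.

58464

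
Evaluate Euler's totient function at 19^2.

φ(19^2) = 19^1·(19−1) = 19·18 = 342.

342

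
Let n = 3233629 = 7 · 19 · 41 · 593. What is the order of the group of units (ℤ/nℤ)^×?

2557440

φ(7) = 7 − 1 = 6.
φ(19) = 19 − 1 = 18.
φ(41) = 41 − 1 = 40.
φ(593) = 593 − 1 = 592.
φ(3233629) = 6 × 18 × 40 × 592 = 2557440.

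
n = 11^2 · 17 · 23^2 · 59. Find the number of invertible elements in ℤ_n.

φ(11^2) = 11^1·(11−1) = 11·10 = 110.
φ(17) = 17 − 1 = 16.
φ(23^2) = 23^1·(23−1) = 23·22 = 506.
φ(59) = 59 − 1 = 58.
φ(64201027) = 110 × 16 × 506 × 58 = 51652480.

51652480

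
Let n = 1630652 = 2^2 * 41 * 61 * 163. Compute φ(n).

φ(1630652) = 1630652 · (1 − 1/2) · (1 − 1/41) · (1 − 1/61) · (1 − 1/163)
       = 1630652 · 388800/815326 = 777600.

777600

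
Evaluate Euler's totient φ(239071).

188160

Prime factorization: 239071 = 7**3 · 17 · 41.
φ(239071) = 239071 · (1 − 1/7) · (1 − 1/17) · (1 − 1/41)
       = 239071 · 3840/4879 = 188160.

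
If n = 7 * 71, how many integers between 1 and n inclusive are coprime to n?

420

φ(497) = 497 · (1 − 1/7) · (1 − 1/71)
       = 497 · 420/497 = 420.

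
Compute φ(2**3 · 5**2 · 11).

800

φ(2200) = 2200 · (1 − 1/2) · (1 − 1/5) · (1 − 1/11)
       = 2200 · 40/110 = 800.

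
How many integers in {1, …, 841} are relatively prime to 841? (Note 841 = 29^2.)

φ(29^2) = 29^1·(29−1) = 29·28 = 812.

812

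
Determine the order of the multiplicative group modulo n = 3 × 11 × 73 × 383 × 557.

305844480

φ(513914379) = 513914379 · (1 − 1/3) · (1 − 1/11) · (1 − 1/73) · (1 − 1/383) · (1 − 1/557)
       = 513914379 · 305844480/513914379 = 305844480.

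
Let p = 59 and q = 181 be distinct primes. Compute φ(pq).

10440

φ(10679) = 10679 · (1 − 1/59) · (1 − 1/181)
       = 10679 · 10440/10679 = 10440.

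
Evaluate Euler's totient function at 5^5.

φ(5^5) = 5^4·(5−1) = 625·4 = 2500.

2500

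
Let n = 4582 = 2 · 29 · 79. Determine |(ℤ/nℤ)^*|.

2184

φ(4582) = 4582 · (1 − 1/2) · (1 − 1/29) · (1 − 1/79)
       = 4582 · 2184/4582 = 2184.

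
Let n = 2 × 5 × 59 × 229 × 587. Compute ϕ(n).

φ(2) = 2 − 1 = 1.
φ(5) = 5 − 1 = 4.
φ(59) = 59 − 1 = 58.
φ(229) = 229 − 1 = 228.
φ(587) = 587 − 1 = 586.
Multiply: 1 · 4 · 58 · 228 · 586 = 30997056.

30997056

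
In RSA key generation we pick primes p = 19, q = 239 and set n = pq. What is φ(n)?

4284

φ(n) = (p − 1)(q − 1) = (19−1)(239−1) = 18·238 = 4284.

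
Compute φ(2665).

1920

Prime factorization: 2665 = 5 · 13 · 41.
φ(2665) = 2665 · (1 − 1/5) · (1 − 1/13) · (1 − 1/41)
       = 2665 · 1920/2665 = 1920.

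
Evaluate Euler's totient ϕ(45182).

First factor: 45182 = 2 · 19 · 29 · 41.
φ(45182) = 45182 · (1 − 1/2) · (1 − 1/19) · (1 − 1/29) · (1 − 1/41)
       = 45182 · 20160/45182 = 20160.

20160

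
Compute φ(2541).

Prime factorization: 2541 = 3 × 7 × 11^2.
φ(2541) = 2541 · (1 − 1/3) · (1 − 1/7) · (1 − 1/11)
       = 2541 · 120/231 = 1320.

1320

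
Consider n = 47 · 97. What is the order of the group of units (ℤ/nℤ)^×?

4416

φ(47) = 47 − 1 = 46.
φ(97) = 97 − 1 = 96.
Since φ is multiplicative, φ(4559) = 46 · 96 = 4416.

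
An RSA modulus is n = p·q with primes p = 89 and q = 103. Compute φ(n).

8976

φ(89) = 89 − 1 = 88.
φ(103) = 103 − 1 = 102.
Since φ is multiplicative, φ(9167) = 88 · 102 = 8976.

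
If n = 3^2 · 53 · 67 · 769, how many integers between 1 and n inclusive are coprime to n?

15814656

φ(24576471) = 24576471 · (1 − 1/3) · (1 − 1/53) · (1 − 1/67) · (1 − 1/769)
       = 24576471 · 5271552/8192157 = 15814656.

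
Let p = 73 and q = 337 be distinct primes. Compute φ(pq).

24192

φ(73) = 73 − 1 = 72.
φ(337) = 337 − 1 = 336.
Multiply: 72 · 336 = 24192.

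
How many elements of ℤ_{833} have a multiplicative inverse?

672

First factor: 833 = 7^2 * 17.
φ(833) = 833 · (1 − 1/7) · (1 − 1/17)
       = 833 · 96/119 = 672.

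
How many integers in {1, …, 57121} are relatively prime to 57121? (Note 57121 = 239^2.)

56882

φ(239^2) = 239^2 − 239^1 = 57121 − 239 = 56882.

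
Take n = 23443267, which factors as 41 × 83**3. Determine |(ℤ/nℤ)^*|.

22595920

φ(23443267) = 23443267 · (1 − 1/41) · (1 − 1/83)
       = 23443267 · 3280/3403 = 22595920.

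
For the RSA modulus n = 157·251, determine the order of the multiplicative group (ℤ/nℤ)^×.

39000

φ(pq) = (p−1)(q−1) = 156 · 250 = 39000.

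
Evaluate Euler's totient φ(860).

336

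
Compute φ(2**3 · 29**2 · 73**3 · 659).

φ(2^3) = 2^2·(2−1) = 4·1 = 4.
φ(29^2) = 29^1·(29−1) = 29·28 = 812.
φ(73^3) = 73^2·(73−1) = 5329·72 = 383688.
φ(659) = 659 − 1 = 658.
Multiply: 4 · 812 · 383688 · 658 = 820011854592.

820011854592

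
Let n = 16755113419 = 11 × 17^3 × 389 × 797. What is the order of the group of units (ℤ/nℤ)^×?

14281131520

φ(16755113419) = 16755113419 · (1 − 1/11) · (1 − 1/17) · (1 − 1/389) · (1 − 1/797)
       = 16755113419 · 49415680/57976171 = 14281131520.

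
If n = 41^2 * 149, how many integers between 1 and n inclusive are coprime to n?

242720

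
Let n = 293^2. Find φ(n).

φ(85849) = 85849 · (1 − 1/293)
       = 85849 · 292/293 = 85556.

85556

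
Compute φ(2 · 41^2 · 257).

φ(2) = 2 − 1 = 1.
φ(41^2) = 41^1·(41−1) = 41·40 = 1640.
φ(257) = 257 − 1 = 256.
Multiply: 1 · 1640 · 256 = 419840.

419840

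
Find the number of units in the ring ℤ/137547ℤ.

Prime factorization: 137547 = 3**2 · 17 · 29 · 31.
φ(3^2) = 3^2 − 3^1 = 9 − 3 = 6.
φ(17) = 17 − 1 = 16.
φ(29) = 29 − 1 = 28.
φ(31) = 31 − 1 = 30.
Since φ is multiplicative, φ(137547) = 6 · 16 · 28 · 30 = 80640.

80640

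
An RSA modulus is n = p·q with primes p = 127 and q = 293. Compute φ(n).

φ(37211) = 37211 · (1 − 1/127) · (1 − 1/293)
       = 37211 · 36792/37211 = 36792.

36792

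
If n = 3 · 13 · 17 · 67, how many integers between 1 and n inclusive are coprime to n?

25344

φ(3) = 3 − 1 = 2.
φ(13) = 13 − 1 = 12.
φ(17) = 17 − 1 = 16.
φ(67) = 67 − 1 = 66.
Since φ is multiplicative, φ(44421) = 2 · 12 · 16 · 66 = 25344.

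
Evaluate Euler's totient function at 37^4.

1823508

φ(1874161) = 1874161 · (1 − 1/37)
       = 1874161 · 36/37 = 1823508.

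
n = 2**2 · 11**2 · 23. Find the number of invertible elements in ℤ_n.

φ(2^2) = 2^1·(2−1) = 2·1 = 2.
φ(11^2) = 11^2 − 11^1 = 121 − 11 = 110.
φ(23) = 23 − 1 = 22.
Since φ is multiplicative, φ(11132) = 2 · 110 · 22 = 4840.

4840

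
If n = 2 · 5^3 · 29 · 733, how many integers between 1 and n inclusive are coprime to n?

2049600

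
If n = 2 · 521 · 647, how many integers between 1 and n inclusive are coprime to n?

335920

φ(2) = 2 − 1 = 1.
φ(521) = 521 − 1 = 520.
φ(647) = 647 − 1 = 646.
φ(674174) = 1 × 520 × 646 = 335920.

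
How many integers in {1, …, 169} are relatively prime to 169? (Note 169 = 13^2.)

156

φ(13^2) = 13^1·(13−1) = 13·12 = 156.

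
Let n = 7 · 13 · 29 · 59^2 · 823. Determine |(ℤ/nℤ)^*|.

φ(7560373457) = 7560373457 · (1 − 1/7) · (1 − 1/13) · (1 − 1/29) · (1 − 1/59) · (1 − 1/823)
       = 7560373457 · 96114816/128141923 = 5670774144.

5670774144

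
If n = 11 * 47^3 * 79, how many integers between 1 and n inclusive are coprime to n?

79258920

φ(11) = 11 − 1 = 10.
φ(47^3) = 47^2·(47−1) = 2209·46 = 101614.
φ(79) = 79 − 1 = 78.
φ(90222187) = 10 × 101614 × 78 = 79258920.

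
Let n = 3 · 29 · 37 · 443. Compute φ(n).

891072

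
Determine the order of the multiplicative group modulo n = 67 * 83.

φ(5561) = 5561 · (1 − 1/67) · (1 − 1/83)
       = 5561 · 5412/5561 = 5412.

5412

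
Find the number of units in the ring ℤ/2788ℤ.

2788 = 2^2 × 17 × 41.
φ(2^2) = 2^1·(2−1) = 2·1 = 2.
φ(17) = 17 − 1 = 16.
φ(41) = 41 − 1 = 40.
Multiply: 2 · 16 · 40 = 1280.

1280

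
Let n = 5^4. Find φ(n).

500

φ(5^4) = 5^3·(5−1) = 125·4 = 500.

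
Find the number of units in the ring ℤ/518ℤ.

216

518 = 2 × 7 × 37.
φ(518) = 518 · (1 − 1/2) · (1 − 1/7) · (1 − 1/37)
       = 518 · 216/518 = 216.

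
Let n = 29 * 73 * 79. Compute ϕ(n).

157248

φ(29) = 29 − 1 = 28.
φ(73) = 73 − 1 = 72.
φ(79) = 79 − 1 = 78.
Since φ is multiplicative, φ(167243) = 28 · 72 · 78 = 157248.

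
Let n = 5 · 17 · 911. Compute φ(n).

58240

φ(77435) = 77435 · (1 − 1/5) · (1 − 1/17) · (1 − 1/911)
       = 77435 · 58240/77435 = 58240.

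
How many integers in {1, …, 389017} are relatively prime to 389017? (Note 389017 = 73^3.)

383688

φ(389017) = 389017 · (1 − 1/73)
       = 389017 · 72/73 = 383688.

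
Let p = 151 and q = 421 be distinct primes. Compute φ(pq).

φ(63571) = 63571 · (1 − 1/151) · (1 − 1/421)
       = 63571 · 63000/63571 = 63000.

63000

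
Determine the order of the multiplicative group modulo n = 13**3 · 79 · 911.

φ(13^3) = 13^2·(13−1) = 169·12 = 2028.
φ(79) = 79 − 1 = 78.
φ(911) = 911 − 1 = 910.
Since φ is multiplicative, φ(158115893) = 2028 · 78 · 910 = 143947440.

143947440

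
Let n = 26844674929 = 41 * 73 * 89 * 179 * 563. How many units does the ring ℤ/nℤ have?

25353123840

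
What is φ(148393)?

112896

Prime factorization: 148393 = 7 * 17 * 29 * 43.
φ(148393) = 148393 · (1 − 1/7) · (1 − 1/17) · (1 − 1/29) · (1 − 1/43)
       = 148393 · 112896/148393 = 112896.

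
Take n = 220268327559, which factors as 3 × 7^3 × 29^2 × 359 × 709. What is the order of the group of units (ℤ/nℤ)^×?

121017907584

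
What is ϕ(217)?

180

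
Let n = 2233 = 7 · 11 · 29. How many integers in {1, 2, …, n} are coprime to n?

φ(2233) = 2233 · (1 − 1/7) · (1 − 1/11) · (1 − 1/29)
       = 2233 · 1680/2233 = 1680.

1680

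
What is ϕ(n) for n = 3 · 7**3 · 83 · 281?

13500480

φ(23999367) = 23999367 · (1 − 1/3) · (1 − 1/7) · (1 − 1/83) · (1 − 1/281)
       = 23999367 · 275520/489783 = 13500480.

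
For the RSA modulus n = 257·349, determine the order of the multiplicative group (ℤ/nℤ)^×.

89088

φ(89693) = 89693 · (1 − 1/257) · (1 − 1/349)
       = 89693 · 89088/89693 = 89088.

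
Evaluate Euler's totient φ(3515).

3515 = 5 × 19 × 37.
φ(5) = 5 − 1 = 4.
φ(19) = 19 − 1 = 18.
φ(37) = 37 − 1 = 36.
Since φ is multiplicative, φ(3515) = 4 · 18 · 36 = 2592.

2592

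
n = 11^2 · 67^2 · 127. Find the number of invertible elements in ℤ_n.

61288920

φ(11^2) = 11^1·(11−1) = 11·10 = 110.
φ(67^2) = 67^1·(67−1) = 67·66 = 4422.
φ(127) = 127 − 1 = 126.
Since φ is multiplicative, φ(68982463) = 110 · 4422 · 126 = 61288920.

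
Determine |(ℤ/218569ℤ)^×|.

177408

Prime factorization: 218569 = 13 × 17 × 23 × 43.
φ(13) = 13 − 1 = 12.
φ(17) = 17 − 1 = 16.
φ(23) = 23 − 1 = 22.
φ(43) = 43 − 1 = 42.
Multiply: 12 · 16 · 22 · 42 = 177408.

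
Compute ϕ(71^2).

φ(71^2) = 71^1·(71−1) = 71·70 = 4970.

4970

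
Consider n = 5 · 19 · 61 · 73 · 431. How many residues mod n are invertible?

133747200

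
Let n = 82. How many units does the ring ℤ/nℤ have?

Prime factorization: 82 = 2 · 41.
φ(82) = 82 · (1 − 1/2) · (1 − 1/41)
       = 82 · 40/82 = 40.

40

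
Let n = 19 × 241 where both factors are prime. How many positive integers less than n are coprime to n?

For distinct primes, φ(pq) = (p−1)(q−1) = 18 × 240 = 4320.

4320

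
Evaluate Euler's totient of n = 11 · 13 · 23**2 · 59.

φ(4463173) = 4463173 · (1 − 1/11) · (1 − 1/13) · (1 − 1/23) · (1 − 1/59)
       = 4463173 · 153120/194051 = 3521760.

3521760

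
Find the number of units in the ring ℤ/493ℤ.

448

Factor 493: 493 = 17 · 29.
φ(493) = 493 · (1 − 1/17) · (1 − 1/29)
       = 493 · 448/493 = 448.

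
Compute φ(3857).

3857 = 7 * 19 * 29.
φ(3857) = 3857 · (1 − 1/7) · (1 − 1/19) · (1 − 1/29)
       = 3857 · 3024/3857 = 3024.

3024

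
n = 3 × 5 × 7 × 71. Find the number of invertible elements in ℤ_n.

φ(7455) = 7455 · (1 − 1/3) · (1 − 1/5) · (1 − 1/7) · (1 − 1/71)
       = 7455 · 3360/7455 = 3360.

3360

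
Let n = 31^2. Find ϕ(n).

930

φ(31^2) = 31^1·(31−1) = 31·30 = 930.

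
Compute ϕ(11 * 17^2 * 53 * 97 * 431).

5838643200

φ(7043936009) = 7043936009 · (1 − 1/11) · (1 − 1/17) · (1 − 1/53) · (1 − 1/97) · (1 − 1/431)
       = 7043936009 · 343449600/414349177 = 5838643200.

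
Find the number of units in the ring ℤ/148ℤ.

Prime factorization: 148 = 2^2 * 37.
φ(148) = 148 · (1 − 1/2) · (1 − 1/37)
       = 148 · 36/74 = 72.

72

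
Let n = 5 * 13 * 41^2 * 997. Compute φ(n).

78405120

φ(5) = 5 − 1 = 4.
φ(13) = 13 − 1 = 12.
φ(41^2) = 41^2 − 41^1 = 1681 − 41 = 1640.
φ(997) = 997 − 1 = 996.
Multiply: 4 · 12 · 1640 · 996 = 78405120.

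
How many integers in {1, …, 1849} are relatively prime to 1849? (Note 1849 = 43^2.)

1806

φ(1849) = 1849 · (1 − 1/43)
       = 1849 · 42/43 = 1806.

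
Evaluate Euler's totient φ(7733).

6480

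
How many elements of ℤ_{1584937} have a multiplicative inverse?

1411200

Factor 1584937: 1584937 = 29 × 31 × 41 × 43.
φ(1584937) = 1584937 · (1 − 1/29) · (1 − 1/31) · (1 − 1/41) · (1 − 1/43)
       = 1584937 · 1411200/1584937 = 1411200.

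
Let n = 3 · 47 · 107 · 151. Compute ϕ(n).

1462800

φ(3) = 3 − 1 = 2.
φ(47) = 47 − 1 = 46.
φ(107) = 107 − 1 = 106.
φ(151) = 151 − 1 = 150.
φ(2278137) = 2 × 46 × 106 × 150 = 1462800.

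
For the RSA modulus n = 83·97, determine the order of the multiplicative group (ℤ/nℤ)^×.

7872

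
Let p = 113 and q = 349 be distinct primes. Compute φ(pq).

φ(113) = 113 − 1 = 112.
φ(349) = 349 − 1 = 348.
Since φ is multiplicative, φ(39437) = 112 · 348 = 38976.

38976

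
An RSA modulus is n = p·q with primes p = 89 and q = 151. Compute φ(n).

13200

φ(n) = (p − 1)(q − 1) = (89−1)(151−1) = 88·150 = 13200.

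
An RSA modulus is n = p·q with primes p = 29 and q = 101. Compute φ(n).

For distinct primes, φ(pq) = (p−1)(q−1) = 28 × 100 = 2800.

2800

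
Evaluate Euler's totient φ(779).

779 = 19 · 41.
φ(779) = 779 · (1 − 1/19) · (1 − 1/41)
       = 779 · 720/779 = 720.

720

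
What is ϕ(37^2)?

1332

φ(1369) = 1369 · (1 − 1/37)
       = 1369 · 36/37 = 1332.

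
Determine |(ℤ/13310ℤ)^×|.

4840

Prime factorization: 13310 = 2 * 5 * 11^3.
φ(2) = 2 − 1 = 1.
φ(5) = 5 − 1 = 4.
φ(11^3) = 11^3 − 11^2 = 1331 − 121 = 1210.
Multiply: 1 · 4 · 1210 = 4840.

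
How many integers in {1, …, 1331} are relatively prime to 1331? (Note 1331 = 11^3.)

1210

φ(1331) = 1331 · (1 − 1/11)
       = 1331 · 10/11 = 1210.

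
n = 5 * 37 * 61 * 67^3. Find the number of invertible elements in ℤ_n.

2559807360

φ(5) = 5 − 1 = 4.
φ(37) = 37 − 1 = 36.
φ(61) = 61 − 1 = 60.
φ(67^3) = 67^3 − 67^2 = 300763 − 4489 = 296274.
φ(3394110455) = 4 × 36 × 60 × 296274 = 2559807360.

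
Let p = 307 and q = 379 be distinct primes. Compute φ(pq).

115668

For distinct primes, φ(pq) = (p−1)(q−1) = 306 × 378 = 115668.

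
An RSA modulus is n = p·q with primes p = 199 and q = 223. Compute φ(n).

φ(199) = 199 − 1 = 198.
φ(223) = 223 − 1 = 222.
Multiply: 198 · 222 = 43956.

43956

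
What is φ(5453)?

4320

Factor 5453: 5453 = 7 * 19 * 41.
φ(7) = 7 − 1 = 6.
φ(19) = 19 − 1 = 18.
φ(41) = 41 − 1 = 40.
Multiply: 6 · 18 · 40 = 4320.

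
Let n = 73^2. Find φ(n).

5256

φ(5329) = 5329 · (1 − 1/73)
       = 5329 · 72/73 = 5256.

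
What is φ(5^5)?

2500

φ(3125) = 3125 · (1 − 1/5)
       = 3125 · 4/5 = 2500.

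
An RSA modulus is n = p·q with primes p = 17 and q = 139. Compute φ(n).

2208

φ(pq) = (p−1)(q−1) = 16 · 138 = 2208.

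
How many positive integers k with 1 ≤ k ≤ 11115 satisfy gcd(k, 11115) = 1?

5184

Prime factorization: 11115 = 3^2 × 5 × 13 × 19.
φ(3^2) = 3^2 − 3^1 = 9 − 3 = 6.
φ(5) = 5 − 1 = 4.
φ(13) = 13 − 1 = 12.
φ(19) = 19 − 1 = 18.
Multiply: 6 · 4 · 12 · 18 = 5184.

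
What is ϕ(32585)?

Prime factorization: 32585 = 5 · 7^3 · 19.
φ(32585) = 32585 · (1 − 1/5) · (1 − 1/7) · (1 − 1/19)
       = 32585 · 432/665 = 21168.

21168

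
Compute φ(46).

22

46 = 2 · 23.
φ(2) = 2 − 1 = 1.
φ(23) = 23 − 1 = 22.
Multiply: 1 · 22 = 22.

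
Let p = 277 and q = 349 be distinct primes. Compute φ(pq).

96048

φ(pq) = (p−1)(q−1) = 276 · 348 = 96048.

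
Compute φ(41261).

36300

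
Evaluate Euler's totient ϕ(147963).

Factor 147963: 147963 = 3 × 31 × 37 × 43.
φ(147963) = 147963 · (1 − 1/3) · (1 − 1/31) · (1 − 1/37) · (1 − 1/43)
       = 147963 · 90720/147963 = 90720.

90720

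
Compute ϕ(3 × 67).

132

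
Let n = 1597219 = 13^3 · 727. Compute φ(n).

φ(1597219) = 1597219 · (1 − 1/13) · (1 − 1/727)
       = 1597219 · 8712/9451 = 1472328.

1472328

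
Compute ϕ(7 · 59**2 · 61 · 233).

285805440

φ(346328171) = 346328171 · (1 − 1/7) · (1 − 1/59) · (1 − 1/61) · (1 − 1/233)
       = 346328171 · 4844160/5869969 = 285805440.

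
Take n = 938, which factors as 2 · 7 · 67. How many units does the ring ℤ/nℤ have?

φ(2) = 2 − 1 = 1.
φ(7) = 7 − 1 = 6.
φ(67) = 67 − 1 = 66.
Since φ is multiplicative, φ(938) = 1 · 6 · 66 = 396.

396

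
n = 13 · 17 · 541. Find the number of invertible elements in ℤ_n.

103680

φ(13) = 13 − 1 = 12.
φ(17) = 17 − 1 = 16.
φ(541) = 541 − 1 = 540.
φ(119561) = 12 × 16 × 540 = 103680.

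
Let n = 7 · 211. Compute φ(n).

1260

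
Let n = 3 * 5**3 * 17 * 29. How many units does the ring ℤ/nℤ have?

89600

φ(184875) = 184875 · (1 − 1/3) · (1 − 1/5) · (1 − 1/17) · (1 − 1/29)
       = 184875 · 3584/7395 = 89600.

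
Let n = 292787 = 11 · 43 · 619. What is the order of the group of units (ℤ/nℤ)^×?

259560

φ(292787) = 292787 · (1 − 1/11) · (1 − 1/43) · (1 − 1/619)
       = 292787 · 259560/292787 = 259560.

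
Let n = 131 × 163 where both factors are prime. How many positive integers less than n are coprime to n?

φ(131) = 131 − 1 = 130.
φ(163) = 163 − 1 = 162.
Multiply: 130 · 162 = 21060.

21060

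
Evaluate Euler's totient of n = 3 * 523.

φ(1569) = 1569 · (1 − 1/3) · (1 − 1/523)
       = 1569 · 1044/1569 = 1044.

1044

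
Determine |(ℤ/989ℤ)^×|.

First factor: 989 = 23 × 43.
φ(23) = 23 − 1 = 22.
φ(43) = 43 − 1 = 42.
Multiply: 22 · 42 = 924.

924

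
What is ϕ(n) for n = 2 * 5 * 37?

φ(2) = 2 − 1 = 1.
φ(5) = 5 − 1 = 4.
φ(37) = 37 − 1 = 36.
φ(370) = 1 × 4 × 36 = 144.

144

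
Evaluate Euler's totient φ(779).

720

First factor: 779 = 19 × 41.
φ(19) = 19 − 1 = 18.
φ(41) = 41 − 1 = 40.
Multiply: 18 · 40 = 720.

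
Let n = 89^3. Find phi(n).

697048

φ(89^3) = 89^3 − 89^2 = 704969 − 7921 = 697048.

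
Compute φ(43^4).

3339294

φ(3418801) = 3418801 · (1 − 1/43)
       = 3418801 · 42/43 = 3339294.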